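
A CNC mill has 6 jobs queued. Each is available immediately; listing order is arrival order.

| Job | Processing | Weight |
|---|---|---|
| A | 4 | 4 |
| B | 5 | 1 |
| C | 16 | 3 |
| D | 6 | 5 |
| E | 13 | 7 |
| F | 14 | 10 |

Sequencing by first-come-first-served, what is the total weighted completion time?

FIFO (arrival order): A B C D E F.
A: finishes 4, weight 4, w·C = 16
B: finishes 9, weight 1, w·C = 9
C: finishes 25, weight 3, w·C = 75
D: finishes 31, weight 5, w·C = 155
E: finishes 44, weight 7, w·C = 308
F: finishes 58, weight 10, w·C = 580
Sum = 16+9+75+155+308+580 = 1143.

1143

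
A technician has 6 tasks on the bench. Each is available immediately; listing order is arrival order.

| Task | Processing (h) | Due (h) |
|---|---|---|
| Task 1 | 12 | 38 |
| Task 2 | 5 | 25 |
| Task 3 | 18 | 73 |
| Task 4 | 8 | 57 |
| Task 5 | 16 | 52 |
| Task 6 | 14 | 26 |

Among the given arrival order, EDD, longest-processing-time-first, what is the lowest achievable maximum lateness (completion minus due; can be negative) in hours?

0

FIFO (arrival order): Task 1 Task 2 Task 3 Task 4 Task 5 Task 6.
Task 1: 0→12, due 38, lateness -26
Task 2: 12→17, due 25, lateness -8
Task 3: 17→35, due 73, lateness -38
Task 4: 35→43, due 57, lateness -14
Task 5: 43→59, due 52, lateness 7
Task 6: 59→73, due 26, lateness 47
Maximum = 47.
EDD (increasing due date): Task 2 Task 6 Task 1 Task 5 Task 4 Task 3.
Task 2: 0→5, due 25, lateness -20
Task 6: 5→19, due 26, lateness -7
Task 1: 19→31, due 38, lateness -7
Task 5: 31→47, due 52, lateness -5
Task 4: 47→55, due 57, lateness -2
Task 3: 55→73, due 73, lateness 0
Maximum = 0.
LPT (decreasing processing time): Task 3 Task 5 Task 6 Task 1 Task 4 Task 2.
Task 3: 0→18, due 73, lateness -55
Task 5: 18→34, due 52, lateness -18
Task 6: 34→48, due 26, lateness 22
Task 1: 48→60, due 38, lateness 22
Task 4: 60→68, due 57, lateness 11
Task 2: 68→73, due 25, lateness 48
Maximum = 48.
FIFO 47, EDD 0, LPT 48 → minimum 0.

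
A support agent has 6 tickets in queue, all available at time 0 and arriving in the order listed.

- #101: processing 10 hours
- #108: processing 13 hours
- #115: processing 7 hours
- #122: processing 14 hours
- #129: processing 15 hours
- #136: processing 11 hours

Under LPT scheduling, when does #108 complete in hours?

LPT (decreasing processing time): #129 #122 #108 #136 #101 #115.
#129: 0→15
#122: 15→29
#108: 29→42

42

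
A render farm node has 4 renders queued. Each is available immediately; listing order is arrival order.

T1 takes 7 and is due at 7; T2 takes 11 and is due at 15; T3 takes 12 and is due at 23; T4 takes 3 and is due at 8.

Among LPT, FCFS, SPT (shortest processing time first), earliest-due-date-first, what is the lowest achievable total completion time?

LPT (decreasing processing time): T3 T2 T1 T4.
T3: 0→12
T2: 12→23
T1: 23→30
T4: 30→33
Sum = 12+23+30+33 = 98.
FIFO (arrival order): T1 T2 T3 T4.
T1: 0→7
T2: 7→18
T3: 18→30
T4: 30→33
Sum = 7+18+30+33 = 88.
SPT (increasing processing time): T4 T1 T2 T3.
T4: 0→3
T1: 3→10
T2: 10→21
T3: 21→33
Sum = 3+10+21+33 = 67.
EDD (increasing due date): T1 T4 T2 T3.
T1: 0→7
T4: 7→10
T2: 10→21
T3: 21→33
Sum = 7+10+21+33 = 71.
LPT 98, FIFO 88, SPT 67, EDD 71 → minimum 67.

67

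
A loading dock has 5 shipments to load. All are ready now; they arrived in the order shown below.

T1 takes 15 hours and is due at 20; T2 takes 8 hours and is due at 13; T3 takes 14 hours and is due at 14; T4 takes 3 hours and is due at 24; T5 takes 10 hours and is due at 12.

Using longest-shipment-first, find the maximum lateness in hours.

LPT (decreasing processing time): T1 T3 T5 T2 T4.
T1: 0→15, due 20, lateness -5
T3: 15→29, due 14, lateness 15
T5: 29→39, due 12, lateness 27
T2: 39→47, due 13, lateness 34
T4: 47→50, due 24, lateness 26
Maximum = 34.

34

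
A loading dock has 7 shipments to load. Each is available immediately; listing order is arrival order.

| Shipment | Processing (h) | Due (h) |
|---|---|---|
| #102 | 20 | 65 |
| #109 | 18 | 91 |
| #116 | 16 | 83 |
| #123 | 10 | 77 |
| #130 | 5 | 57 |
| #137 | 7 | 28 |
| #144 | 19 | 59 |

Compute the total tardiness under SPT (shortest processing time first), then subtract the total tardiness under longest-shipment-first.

-60

SPT (increasing processing time): #130 #137 #123 #116 #109 #144 #102.
#130: 0→5, due 57, tardiness 0
#137: 5→12, due 28, tardiness 0
#123: 12→22, due 77, tardiness 0
#116: 22→38, due 83, tardiness 0
#109: 38→56, due 91, tardiness 0
#144: 56→75, due 59, tardiness 16
#102: 75→95, due 65, tardiness 30
Sum = 0+0+0+0+0+16+30 = 46.
LPT (decreasing processing time): #102 #144 #109 #116 #123 #137 #130.
#102: 0→20, due 65, tardiness 0
#144: 20→39, due 59, tardiness 0
#109: 39→57, due 91, tardiness 0
#116: 57→73, due 83, tardiness 0
#123: 73→83, due 77, tardiness 6
#137: 83→90, due 28, tardiness 62
#130: 90→95, due 57, tardiness 38
Sum = 0+0+0+0+6+62+38 = 106.
Difference = 46 − 106 = -60.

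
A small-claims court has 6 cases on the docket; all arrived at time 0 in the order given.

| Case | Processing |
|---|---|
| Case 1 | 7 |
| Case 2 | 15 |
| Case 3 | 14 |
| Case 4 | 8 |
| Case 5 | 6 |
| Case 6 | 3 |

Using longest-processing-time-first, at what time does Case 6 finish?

53

LPT (decreasing processing time): Case 2 Case 3 Case 4 Case 1 Case 5 Case 6.
Case 2: 0→15
Case 3: 15→29
Case 4: 29→37
Case 1: 37→44
Case 5: 44→50
Case 6: 50→53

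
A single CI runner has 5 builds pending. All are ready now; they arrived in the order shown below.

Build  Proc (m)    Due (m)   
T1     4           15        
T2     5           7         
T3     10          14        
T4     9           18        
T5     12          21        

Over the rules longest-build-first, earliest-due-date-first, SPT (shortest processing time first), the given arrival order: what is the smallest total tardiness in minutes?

LPT (decreasing processing time): T5 T3 T4 T2 T1.
T5: 0→12, due 21, tardiness 0
T3: 12→22, due 14, tardiness 8
T4: 22→31, due 18, tardiness 13
T2: 31→36, due 7, tardiness 29
T1: 36→40, due 15, tardiness 25
Sum = 0+8+13+29+25 = 75.
EDD (increasing due date): T2 T3 T1 T4 T5.
T2: 0→5, due 7, tardiness 0
T3: 5→15, due 14, tardiness 1
T1: 15→19, due 15, tardiness 4
T4: 19→28, due 18, tardiness 10
T5: 28→40, due 21, tardiness 19
Sum = 0+1+4+10+19 = 34.
SPT (increasing processing time): T1 T2 T4 T3 T5.
T1: 0→4, due 15, tardiness 0
T2: 4→9, due 7, tardiness 2
T4: 9→18, due 18, tardiness 0
T3: 18→28, due 14, tardiness 14
T5: 28→40, due 21, tardiness 19
Sum = 0+2+0+14+19 = 35.
FIFO (arrival order): T1 T2 T3 T4 T5.
T1: 0→4, due 15, tardiness 0
T2: 4→9, due 7, tardiness 2
T3: 9→19, due 14, tardiness 5
T4: 19→28, due 18, tardiness 10
T5: 28→40, due 21, tardiness 19
Sum = 0+2+5+10+19 = 36.
LPT 75, EDD 34, SPT 35, FIFO 36 → minimum 34.

34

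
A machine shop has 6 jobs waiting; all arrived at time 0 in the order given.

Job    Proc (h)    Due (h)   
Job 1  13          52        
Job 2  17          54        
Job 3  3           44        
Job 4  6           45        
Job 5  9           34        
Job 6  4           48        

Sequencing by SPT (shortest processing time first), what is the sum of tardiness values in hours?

SPT (increasing processing time): Job 3 Job 6 Job 4 Job 5 Job 1 Job 2.
Job 3: 0→3, due 44, tardiness 0
Job 6: 3→7, due 48, tardiness 0
Job 4: 7→13, due 45, tardiness 0
Job 5: 13→22, due 34, tardiness 0
Job 1: 22→35, due 52, tardiness 0
Job 2: 35→52, due 54, tardiness 0
Sum = 0+0+0+0+0+0 = 0.

0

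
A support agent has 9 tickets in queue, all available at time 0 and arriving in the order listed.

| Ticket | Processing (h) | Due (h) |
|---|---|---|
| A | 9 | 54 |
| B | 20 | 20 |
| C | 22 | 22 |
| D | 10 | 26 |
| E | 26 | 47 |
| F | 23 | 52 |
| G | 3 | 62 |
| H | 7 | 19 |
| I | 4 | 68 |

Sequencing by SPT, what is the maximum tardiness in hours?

SPT (increasing processing time): G I H A D B C F E.
G: 0→3, due 62, tardiness 0
I: 3→7, due 68, tardiness 0
H: 7→14, due 19, tardiness 0
A: 14→23, due 54, tardiness 0
D: 23→33, due 26, tardiness 7
B: 33→53, due 20, tardiness 33
C: 53→75, due 22, tardiness 53
F: 75→98, due 52, tardiness 46
E: 98→124, due 47, tardiness 77
Maximum = 77.

77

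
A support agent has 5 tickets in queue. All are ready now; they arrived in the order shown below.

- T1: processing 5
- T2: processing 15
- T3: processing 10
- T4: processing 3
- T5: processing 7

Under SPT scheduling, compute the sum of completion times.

91

SPT (increasing processing time): T4 T1 T5 T3 T2.
T4: 0→3
T1: 3→8
T5: 8→15
T3: 15→25
T2: 25→40
Sum = 3+8+15+25+40 = 91.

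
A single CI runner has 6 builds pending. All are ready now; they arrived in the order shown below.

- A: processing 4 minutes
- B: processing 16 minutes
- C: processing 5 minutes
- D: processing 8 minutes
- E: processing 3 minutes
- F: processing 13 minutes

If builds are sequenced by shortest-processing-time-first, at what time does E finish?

3

SPT (increasing processing time): E A C D F B.
E: 0→3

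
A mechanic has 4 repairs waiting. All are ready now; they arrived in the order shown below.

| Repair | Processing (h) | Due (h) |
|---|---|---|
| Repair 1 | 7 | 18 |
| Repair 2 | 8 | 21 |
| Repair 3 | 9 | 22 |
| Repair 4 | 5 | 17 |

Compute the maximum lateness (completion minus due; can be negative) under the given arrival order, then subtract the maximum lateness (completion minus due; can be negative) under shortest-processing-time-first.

FIFO (arrival order): Repair 1 Repair 2 Repair 3 Repair 4.
Repair 1: 0→7, due 18, lateness -11
Repair 2: 7→15, due 21, lateness -6
Repair 3: 15→24, due 22, lateness 2
Repair 4: 24→29, due 17, lateness 12
Maximum = 12.
SPT (increasing processing time): Repair 4 Repair 1 Repair 2 Repair 3.
Repair 4: 0→5, due 17, lateness -12
Repair 1: 5→12, due 18, lateness -6
Repair 2: 12→20, due 21, lateness -1
Repair 3: 20→29, due 22, lateness 7
Maximum = 7.
Difference = 12 − 7 = 5.

5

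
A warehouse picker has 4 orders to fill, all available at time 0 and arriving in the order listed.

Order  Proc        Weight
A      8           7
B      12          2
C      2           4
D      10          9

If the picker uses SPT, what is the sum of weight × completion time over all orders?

SPT (increasing processing time): C A D B.
C: finishes 2, weight 4, w·C = 8
A: finishes 10, weight 7, w·C = 70
D: finishes 20, weight 9, w·C = 180
B: finishes 32, weight 2, w·C = 64
Sum = 8+70+180+64 = 322.

322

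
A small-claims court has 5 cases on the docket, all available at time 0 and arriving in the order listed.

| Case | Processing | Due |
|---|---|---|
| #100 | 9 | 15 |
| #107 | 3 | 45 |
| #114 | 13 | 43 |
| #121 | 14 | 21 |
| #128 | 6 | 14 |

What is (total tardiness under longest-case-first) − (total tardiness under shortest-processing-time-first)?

LPT (decreasing processing time): #121 #114 #100 #128 #107.
#121: 0→14, due 21, tardiness 0
#114: 14→27, due 43, tardiness 0
#100: 27→36, due 15, tardiness 21
#128: 36→42, due 14, tardiness 28
#107: 42→45, due 45, tardiness 0
Sum = 0+0+21+28+0 = 49.
SPT (increasing processing time): #107 #128 #100 #114 #121.
#107: 0→3, due 45, tardiness 0
#128: 3→9, due 14, tardiness 0
#100: 9→18, due 15, tardiness 3
#114: 18→31, due 43, tardiness 0
#121: 31→45, due 21, tardiness 24
Sum = 0+0+3+0+24 = 27.
Difference = 49 − 27 = 22.

22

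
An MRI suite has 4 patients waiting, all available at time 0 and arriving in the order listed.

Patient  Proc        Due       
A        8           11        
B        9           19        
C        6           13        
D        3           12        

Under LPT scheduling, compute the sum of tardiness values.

30

LPT (decreasing processing time): B A C D.
B: 0→9, due 19, tardiness 0
A: 9→17, due 11, tardiness 6
C: 17→23, due 13, tardiness 10
D: 23→26, due 12, tardiness 14
Sum = 0+6+10+14 = 30.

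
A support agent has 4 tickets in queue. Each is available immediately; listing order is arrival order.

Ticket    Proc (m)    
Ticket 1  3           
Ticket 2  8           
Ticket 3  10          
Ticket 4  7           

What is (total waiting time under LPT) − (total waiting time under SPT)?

22

LPT (decreasing processing time): Ticket 3 Ticket 2 Ticket 4 Ticket 1.
Ticket 3: waits 0, runs 0→10
Ticket 2: waits 10, runs 10→18
Ticket 4: waits 18, runs 18→25
Ticket 1: waits 25, runs 25→28
Sum = 0+10+18+25 = 53.
SPT (increasing processing time): Ticket 1 Ticket 4 Ticket 2 Ticket 3.
Ticket 1: waits 0, runs 0→3
Ticket 4: waits 3, runs 3→10
Ticket 2: waits 10, runs 10→18
Ticket 3: waits 18, runs 18→28
Sum = 0+3+10+18 = 31.
Difference = 53 − 31 = 22.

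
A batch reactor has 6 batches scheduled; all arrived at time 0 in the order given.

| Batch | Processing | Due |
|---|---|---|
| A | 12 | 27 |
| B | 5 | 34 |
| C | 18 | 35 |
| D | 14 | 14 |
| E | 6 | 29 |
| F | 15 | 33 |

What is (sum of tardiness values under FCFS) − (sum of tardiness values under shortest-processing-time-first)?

FIFO (arrival order): A B C D E F.
A: 0→12, due 27, tardiness 0
B: 12→17, due 34, tardiness 0
C: 17→35, due 35, tardiness 0
D: 35→49, due 14, tardiness 35
E: 49→55, due 29, tardiness 26
F: 55→70, due 33, tardiness 37
Sum = 0+0+0+35+26+37 = 98.
SPT (increasing processing time): B E A D F C.
B: 0→5, due 34, tardiness 0
E: 5→11, due 29, tardiness 0
A: 11→23, due 27, tardiness 0
D: 23→37, due 14, tardiness 23
F: 37→52, due 33, tardiness 19
C: 52→70, due 35, tardiness 35
Sum = 0+0+0+23+19+35 = 77.
Difference = 98 − 77 = 21.

21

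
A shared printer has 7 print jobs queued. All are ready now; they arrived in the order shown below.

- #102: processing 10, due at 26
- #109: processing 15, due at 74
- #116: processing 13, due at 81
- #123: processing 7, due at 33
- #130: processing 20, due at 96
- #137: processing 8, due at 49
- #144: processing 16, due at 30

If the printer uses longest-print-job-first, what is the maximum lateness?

56

LPT (decreasing processing time): #130 #144 #109 #116 #102 #137 #123.
#130: 0→20, due 96, lateness -76
#144: 20→36, due 30, lateness 6
#109: 36→51, due 74, lateness -23
#116: 51→64, due 81, lateness -17
#102: 64→74, due 26, lateness 48
#137: 74→82, due 49, lateness 33
#123: 82→89, due 33, lateness 56
Maximum = 56.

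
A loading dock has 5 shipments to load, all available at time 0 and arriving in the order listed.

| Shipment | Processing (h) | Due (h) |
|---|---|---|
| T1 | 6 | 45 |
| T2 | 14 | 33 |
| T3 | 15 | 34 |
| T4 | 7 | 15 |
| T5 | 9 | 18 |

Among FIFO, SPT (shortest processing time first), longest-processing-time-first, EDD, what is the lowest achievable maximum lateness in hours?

FIFO (arrival order): T1 T2 T3 T4 T5.
T1: 0→6, due 45, lateness -39
T2: 6→20, due 33, lateness -13
T3: 20→35, due 34, lateness 1
T4: 35→42, due 15, lateness 27
T5: 42→51, due 18, lateness 33
Maximum = 33.
SPT (increasing processing time): T1 T4 T5 T2 T3.
T1: 0→6, due 45, lateness -39
T4: 6→13, due 15, lateness -2
T5: 13→22, due 18, lateness 4
T2: 22→36, due 33, lateness 3
T3: 36→51, due 34, lateness 17
Maximum = 17.
LPT (decreasing processing time): T3 T2 T5 T4 T1.
T3: 0→15, due 34, lateness -19
T2: 15→29, due 33, lateness -4
T5: 29→38, due 18, lateness 20
T4: 38→45, due 15, lateness 30
T1: 45→51, due 45, lateness 6
Maximum = 30.
EDD (increasing due date): T4 T5 T2 T3 T1.
T4: 0→7, due 15, lateness -8
T5: 7→16, due 18, lateness -2
T2: 16→30, due 33, lateness -3
T3: 30→45, due 34, lateness 11
T1: 45→51, due 45, lateness 6
Maximum = 11.
FIFO 33, SPT 17, LPT 30, EDD 11 → minimum 11.

11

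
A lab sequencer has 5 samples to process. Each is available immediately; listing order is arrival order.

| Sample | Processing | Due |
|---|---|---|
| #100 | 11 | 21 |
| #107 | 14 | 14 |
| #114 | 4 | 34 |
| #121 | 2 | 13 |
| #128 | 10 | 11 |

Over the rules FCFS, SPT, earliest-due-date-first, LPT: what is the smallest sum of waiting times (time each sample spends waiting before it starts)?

FIFO (arrival order): #100 #107 #114 #121 #128.
#100: waits 0, runs 0→11
#107: waits 11, runs 11→25
#114: waits 25, runs 25→29
#121: waits 29, runs 29→31
#128: waits 31, runs 31→41
Sum = 0+11+25+29+31 = 96.
SPT (increasing processing time): #121 #114 #128 #100 #107.
#121: waits 0, runs 0→2
#114: waits 2, runs 2→6
#128: waits 6, runs 6→16
#100: waits 16, runs 16→27
#107: waits 27, runs 27→41
Sum = 0+2+6+16+27 = 51.
EDD (increasing due date): #128 #121 #107 #100 #114.
#128: waits 0, runs 0→10
#121: waits 10, runs 10→12
#107: waits 12, runs 12→26
#100: waits 26, runs 26→37
#114: waits 37, runs 37→41
Sum = 0+10+12+26+37 = 85.
LPT (decreasing processing time): #107 #100 #128 #114 #121.
#107: waits 0, runs 0→14
#100: waits 14, runs 14→25
#128: waits 25, runs 25→35
#114: waits 35, runs 35→39
#121: waits 39, runs 39→41
Sum = 0+14+25+35+39 = 113.
FIFO 96, SPT 51, EDD 85, LPT 113 → minimum 51.

51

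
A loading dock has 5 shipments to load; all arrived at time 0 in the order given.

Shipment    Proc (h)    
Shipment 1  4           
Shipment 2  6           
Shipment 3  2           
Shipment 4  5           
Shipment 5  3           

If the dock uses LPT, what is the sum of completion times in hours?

LPT (decreasing processing time): Shipment 2 Shipment 4 Shipment 1 Shipment 5 Shipment 3.
Shipment 2: 0→6
Shipment 4: 6→11
Shipment 1: 11→15
Shipment 5: 15→18
Shipment 3: 18→20
Sum = 6+11+15+18+20 = 70.

70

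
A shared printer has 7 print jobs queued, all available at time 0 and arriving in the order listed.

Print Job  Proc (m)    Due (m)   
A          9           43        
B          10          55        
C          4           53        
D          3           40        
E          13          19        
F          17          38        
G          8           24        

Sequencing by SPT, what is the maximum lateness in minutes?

28

SPT (increasing processing time): D C G A B E F.
D: 0→3, due 40, lateness -37
C: 3→7, due 53, lateness -46
G: 7→15, due 24, lateness -9
A: 15→24, due 43, lateness -19
B: 24→34, due 55, lateness -21
E: 34→47, due 19, lateness 28
F: 47→64, due 38, lateness 26
Maximum = 28.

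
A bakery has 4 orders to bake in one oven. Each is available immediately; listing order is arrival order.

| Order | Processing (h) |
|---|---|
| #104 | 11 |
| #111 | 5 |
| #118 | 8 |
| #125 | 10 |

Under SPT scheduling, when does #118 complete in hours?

SPT (increasing processing time): #111 #118 #125 #104.
#111: 0→5
#118: 5→13

13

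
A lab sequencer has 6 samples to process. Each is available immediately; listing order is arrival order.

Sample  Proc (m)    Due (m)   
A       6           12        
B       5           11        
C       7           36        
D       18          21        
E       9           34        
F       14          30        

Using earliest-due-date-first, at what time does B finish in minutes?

5

EDD (increasing due date): B A D F E C.
B: 0→5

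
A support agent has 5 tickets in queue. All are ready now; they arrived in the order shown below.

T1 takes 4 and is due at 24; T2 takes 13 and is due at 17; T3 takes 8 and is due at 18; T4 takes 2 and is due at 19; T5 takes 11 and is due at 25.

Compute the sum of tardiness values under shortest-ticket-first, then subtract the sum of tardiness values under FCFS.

SPT (increasing processing time): T4 T1 T3 T5 T2.
T4: 0→2, due 19, tardiness 0
T1: 2→6, due 24, tardiness 0
T3: 6→14, due 18, tardiness 0
T5: 14→25, due 25, tardiness 0
T2: 25→38, due 17, tardiness 21
Sum = 0+0+0+0+21 = 21.
FIFO (arrival order): T1 T2 T3 T4 T5.
T1: 0→4, due 24, tardiness 0
T2: 4→17, due 17, tardiness 0
T3: 17→25, due 18, tardiness 7
T4: 25→27, due 19, tardiness 8
T5: 27→38, due 25, tardiness 13
Sum = 0+0+7+8+13 = 28.
Difference = 21 − 28 = -7.

-7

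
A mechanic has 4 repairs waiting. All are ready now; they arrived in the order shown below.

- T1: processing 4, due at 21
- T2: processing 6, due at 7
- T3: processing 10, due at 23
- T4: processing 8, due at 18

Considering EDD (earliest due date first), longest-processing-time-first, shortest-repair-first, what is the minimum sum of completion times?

60

EDD (increasing due date): T2 T4 T1 T3.
T2: 0→6
T4: 6→14
T1: 14→18
T3: 18→28
Sum = 6+14+18+28 = 66.
LPT (decreasing processing time): T3 T4 T2 T1.
T3: 0→10
T4: 10→18
T2: 18→24
T1: 24→28
Sum = 10+18+24+28 = 80.
SPT (increasing processing time): T1 T2 T4 T3.
T1: 0→4
T2: 4→10
T4: 10→18
T3: 18→28
Sum = 4+10+18+28 = 60.
EDD 66, LPT 80, SPT 60 → minimum 60.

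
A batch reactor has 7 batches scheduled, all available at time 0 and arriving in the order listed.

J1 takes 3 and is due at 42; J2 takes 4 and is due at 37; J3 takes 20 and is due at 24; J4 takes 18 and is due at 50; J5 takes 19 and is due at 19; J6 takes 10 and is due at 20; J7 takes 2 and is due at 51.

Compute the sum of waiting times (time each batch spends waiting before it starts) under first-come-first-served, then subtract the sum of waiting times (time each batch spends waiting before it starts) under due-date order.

-60

FIFO (arrival order): J1 J2 J3 J4 J5 J6 J7.
J1: waits 0, runs 0→3
J2: waits 3, runs 3→7
J3: waits 7, runs 7→27
J4: waits 27, runs 27→45
J5: waits 45, runs 45→64
J6: waits 64, runs 64→74
J7: waits 74, runs 74→76
Sum = 0+3+7+27+45+64+74 = 220.
EDD (increasing due date): J5 J6 J3 J2 J1 J4 J7.
J5: waits 0, runs 0→19
J6: waits 19, runs 19→29
J3: waits 29, runs 29→49
J2: waits 49, runs 49→53
J1: waits 53, runs 53→56
J4: waits 56, runs 56→74
J7: waits 74, runs 74→76
Sum = 0+19+29+49+53+56+74 = 280.
Difference = 220 − 280 = -60.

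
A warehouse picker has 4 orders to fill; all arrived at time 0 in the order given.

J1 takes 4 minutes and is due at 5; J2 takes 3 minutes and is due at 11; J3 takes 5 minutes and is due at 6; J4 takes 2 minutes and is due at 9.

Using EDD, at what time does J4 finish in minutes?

EDD (increasing due date): J1 J3 J4 J2.
J1: 0→4
J3: 4→9
J4: 9→11

11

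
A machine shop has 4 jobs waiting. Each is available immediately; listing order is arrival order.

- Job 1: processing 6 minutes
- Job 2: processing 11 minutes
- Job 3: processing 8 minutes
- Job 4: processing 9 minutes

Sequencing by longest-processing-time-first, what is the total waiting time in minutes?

LPT (decreasing processing time): Job 2 Job 4 Job 3 Job 1.
Job 2: waits 0, runs 0→11
Job 4: waits 11, runs 11→20
Job 3: waits 20, runs 20→28
Job 1: waits 28, runs 28→34
Sum = 0+11+20+28 = 59.

59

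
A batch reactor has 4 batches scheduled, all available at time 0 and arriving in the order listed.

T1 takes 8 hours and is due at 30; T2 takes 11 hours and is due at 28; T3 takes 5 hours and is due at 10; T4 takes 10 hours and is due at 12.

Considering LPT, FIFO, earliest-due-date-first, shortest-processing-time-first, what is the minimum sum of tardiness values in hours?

LPT (decreasing processing time): T2 T4 T1 T3.
T2: 0→11, due 28, tardiness 0
T4: 11→21, due 12, tardiness 9
T1: 21→29, due 30, tardiness 0
T3: 29→34, due 10, tardiness 24
Sum = 0+9+0+24 = 33.
FIFO (arrival order): T1 T2 T3 T4.
T1: 0→8, due 30, tardiness 0
T2: 8→19, due 28, tardiness 0
T3: 19→24, due 10, tardiness 14
T4: 24→34, due 12, tardiness 22
Sum = 0+0+14+22 = 36.
EDD (increasing due date): T3 T4 T2 T1.
T3: 0→5, due 10, tardiness 0
T4: 5→15, due 12, tardiness 3
T2: 15→26, due 28, tardiness 0
T1: 26→34, due 30, tardiness 4
Sum = 0+3+0+4 = 7.
SPT (increasing processing time): T3 T1 T4 T2.
T3: 0→5, due 10, tardiness 0
T1: 5→13, due 30, tardiness 0
T4: 13→23, due 12, tardiness 11
T2: 23→34, due 28, tardiness 6
Sum = 0+0+11+6 = 17.
LPT 33, FIFO 36, EDD 7, SPT 17 → minimum 7.

7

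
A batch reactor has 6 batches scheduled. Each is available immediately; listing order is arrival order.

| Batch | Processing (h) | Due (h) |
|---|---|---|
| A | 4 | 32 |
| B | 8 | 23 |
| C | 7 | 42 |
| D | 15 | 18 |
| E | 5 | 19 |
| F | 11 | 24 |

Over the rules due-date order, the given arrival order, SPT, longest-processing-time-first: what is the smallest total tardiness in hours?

EDD (increasing due date): D E B F A C.
D: 0→15, due 18, tardiness 0
E: 15→20, due 19, tardiness 1
B: 20→28, due 23, tardiness 5
F: 28→39, due 24, tardiness 15
A: 39→43, due 32, tardiness 11
C: 43→50, due 42, tardiness 8
Sum = 0+1+5+15+11+8 = 40.
FIFO (arrival order): A B C D E F.
A: 0→4, due 32, tardiness 0
B: 4→12, due 23, tardiness 0
C: 12→19, due 42, tardiness 0
D: 19→34, due 18, tardiness 16
E: 34→39, due 19, tardiness 20
F: 39→50, due 24, tardiness 26
Sum = 0+0+0+16+20+26 = 62.
SPT (increasing processing time): A E C B F D.
A: 0→4, due 32, tardiness 0
E: 4→9, due 19, tardiness 0
C: 9→16, due 42, tardiness 0
B: 16→24, due 23, tardiness 1
F: 24→35, due 24, tardiness 11
D: 35→50, due 18, tardiness 32
Sum = 0+0+0+1+11+32 = 44.
LPT (decreasing processing time): D F B C E A.
D: 0→15, due 18, tardiness 0
F: 15→26, due 24, tardiness 2
B: 26→34, due 23, tardiness 11
C: 34→41, due 42, tardiness 0
E: 41→46, due 19, tardiness 27
A: 46→50, due 32, tardiness 18
Sum = 0+2+11+0+27+18 = 58.
EDD 40, FIFO 62, SPT 44, LPT 58 → minimum 40.

40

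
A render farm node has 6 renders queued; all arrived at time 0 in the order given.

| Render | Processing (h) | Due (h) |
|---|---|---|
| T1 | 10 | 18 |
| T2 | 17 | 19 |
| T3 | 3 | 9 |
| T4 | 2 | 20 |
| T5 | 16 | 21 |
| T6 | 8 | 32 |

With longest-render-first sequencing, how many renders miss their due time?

LPT (decreasing processing time): T2 T5 T1 T6 T3 T4.
T2: 0→17, due 19, tardiness 0
T5: 17→33, due 21, tardiness 12
T1: 33→43, due 18, tardiness 25
T6: 43→51, due 32, tardiness 19
T3: 51→54, due 9, tardiness 45
T4: 54→56, due 20, tardiness 36
Late renders: 5.

5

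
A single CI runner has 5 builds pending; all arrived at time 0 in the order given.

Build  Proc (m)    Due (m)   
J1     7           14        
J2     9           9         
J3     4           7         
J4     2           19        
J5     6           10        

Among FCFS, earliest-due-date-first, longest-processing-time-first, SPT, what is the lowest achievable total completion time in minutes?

FIFO (arrival order): J1 J2 J3 J4 J5.
J1: 0→7
J2: 7→16
J3: 16→20
J4: 20→22
J5: 22→28
Sum = 7+16+20+22+28 = 93.
EDD (increasing due date): J3 J2 J5 J1 J4.
J3: 0→4
J2: 4→13
J5: 13→19
J1: 19→26
J4: 26→28
Sum = 4+13+19+26+28 = 90.
LPT (decreasing processing time): J2 J1 J5 J3 J4.
J2: 0→9
J1: 9→16
J5: 16→22
J3: 22→26
J4: 26→28
Sum = 9+16+22+26+28 = 101.
SPT (increasing processing time): J4 J3 J5 J1 J2.
J4: 0→2
J3: 2→6
J5: 6→12
J1: 12→19
J2: 19→28
Sum = 2+6+12+19+28 = 67.
FIFO 93, EDD 90, LPT 101, SPT 67 → minimum 67.

67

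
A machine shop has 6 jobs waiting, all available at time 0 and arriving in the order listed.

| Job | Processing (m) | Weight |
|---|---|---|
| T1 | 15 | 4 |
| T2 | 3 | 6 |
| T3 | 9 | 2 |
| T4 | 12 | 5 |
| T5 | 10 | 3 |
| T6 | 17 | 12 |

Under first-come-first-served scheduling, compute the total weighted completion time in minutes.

1356

FIFO (arrival order): T1 T2 T3 T4 T5 T6.
T1: finishes 15, weight 4, w·C = 60
T2: finishes 18, weight 6, w·C = 108
T3: finishes 27, weight 2, w·C = 54
T4: finishes 39, weight 5, w·C = 195
T5: finishes 49, weight 3, w·C = 147
T6: finishes 66, weight 12, w·C = 792
Sum = 60+108+54+195+147+792 = 1356.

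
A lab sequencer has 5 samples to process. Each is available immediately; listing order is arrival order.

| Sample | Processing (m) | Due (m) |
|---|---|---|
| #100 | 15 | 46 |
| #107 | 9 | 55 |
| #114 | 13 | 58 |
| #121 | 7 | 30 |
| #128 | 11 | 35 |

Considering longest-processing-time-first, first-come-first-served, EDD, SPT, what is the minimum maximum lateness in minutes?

LPT (decreasing processing time): #100 #114 #128 #107 #121.
#100: 0→15, due 46, lateness -31
#114: 15→28, due 58, lateness -30
#128: 28→39, due 35, lateness 4
#107: 39→48, due 55, lateness -7
#121: 48→55, due 30, lateness 25
Maximum = 25.
FIFO (arrival order): #100 #107 #114 #121 #128.
#100: 0→15, due 46, lateness -31
#107: 15→24, due 55, lateness -31
#114: 24→37, due 58, lateness -21
#121: 37→44, due 30, lateness 14
#128: 44→55, due 35, lateness 20
Maximum = 20.
EDD (increasing due date): #121 #128 #100 #107 #114.
#121: 0→7, due 30, lateness -23
#128: 7→18, due 35, lateness -17
#100: 18→33, due 46, lateness -13
#107: 33→42, due 55, lateness -13
#114: 42→55, due 58, lateness -3
Maximum = -3.
SPT (increasing processing time): #121 #107 #128 #114 #100.
#121: 0→7, due 30, lateness -23
#107: 7→16, due 55, lateness -39
#128: 16→27, due 35, lateness -8
#114: 27→40, due 58, lateness -18
#100: 40→55, due 46, lateness 9
Maximum = 9.
LPT 25, FIFO 20, EDD -3, SPT 9 → minimum -3.

-3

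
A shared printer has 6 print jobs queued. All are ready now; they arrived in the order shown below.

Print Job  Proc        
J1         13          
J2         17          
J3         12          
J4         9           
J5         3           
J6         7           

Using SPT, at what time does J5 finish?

3

SPT (increasing processing time): J5 J6 J4 J3 J1 J2.
J5: 0→3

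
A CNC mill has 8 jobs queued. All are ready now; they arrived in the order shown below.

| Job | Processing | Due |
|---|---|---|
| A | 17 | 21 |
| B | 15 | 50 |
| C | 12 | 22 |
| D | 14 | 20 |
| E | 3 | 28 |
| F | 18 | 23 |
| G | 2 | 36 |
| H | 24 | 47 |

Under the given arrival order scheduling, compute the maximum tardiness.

58

FIFO (arrival order): A B C D E F G H.
A: 0→17, due 21, tardiness 0
B: 17→32, due 50, tardiness 0
C: 32→44, due 22, tardiness 22
D: 44→58, due 20, tardiness 38
E: 58→61, due 28, tardiness 33
F: 61→79, due 23, tardiness 56
G: 79→81, due 36, tardiness 45
H: 81→105, due 47, tardiness 58
Maximum = 58.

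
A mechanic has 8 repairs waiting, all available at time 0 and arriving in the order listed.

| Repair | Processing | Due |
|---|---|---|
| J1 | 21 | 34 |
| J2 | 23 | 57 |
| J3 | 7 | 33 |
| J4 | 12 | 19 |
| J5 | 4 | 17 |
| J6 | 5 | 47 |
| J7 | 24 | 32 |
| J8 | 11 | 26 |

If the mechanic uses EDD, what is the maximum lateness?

50

EDD (increasing due date): J5 J4 J8 J7 J3 J1 J6 J2.
J5: 0→4, due 17, lateness -13
J4: 4→16, due 19, lateness -3
J8: 16→27, due 26, lateness 1
J7: 27→51, due 32, lateness 19
J3: 51→58, due 33, lateness 25
J1: 58→79, due 34, lateness 45
J6: 79→84, due 47, lateness 37
J2: 84→107, due 57, lateness 50
Maximum = 50.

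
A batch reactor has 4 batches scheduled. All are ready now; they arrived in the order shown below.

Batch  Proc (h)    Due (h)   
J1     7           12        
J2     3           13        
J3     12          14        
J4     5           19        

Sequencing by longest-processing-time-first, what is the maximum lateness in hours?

LPT (decreasing processing time): J3 J1 J4 J2.
J3: 0→12, due 14, lateness -2
J1: 12→19, due 12, lateness 7
J4: 19→24, due 19, lateness 5
J2: 24→27, due 13, lateness 14
Maximum = 14.

14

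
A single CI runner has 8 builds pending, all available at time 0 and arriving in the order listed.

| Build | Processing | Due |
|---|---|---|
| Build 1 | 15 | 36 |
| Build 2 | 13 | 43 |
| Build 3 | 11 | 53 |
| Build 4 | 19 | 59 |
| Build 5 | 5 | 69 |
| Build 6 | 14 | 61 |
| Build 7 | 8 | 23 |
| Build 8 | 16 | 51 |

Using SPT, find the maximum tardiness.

42

SPT (increasing processing time): Build 5 Build 7 Build 3 Build 2 Build 6 Build 1 Build 8 Build 4.
Build 5: 0→5, due 69, tardiness 0
Build 7: 5→13, due 23, tardiness 0
Build 3: 13→24, due 53, tardiness 0
Build 2: 24→37, due 43, tardiness 0
Build 6: 37→51, due 61, tardiness 0
Build 1: 51→66, due 36, tardiness 30
Build 8: 66→82, due 51, tardiness 31
Build 4: 82→101, due 59, tardiness 42
Maximum = 42.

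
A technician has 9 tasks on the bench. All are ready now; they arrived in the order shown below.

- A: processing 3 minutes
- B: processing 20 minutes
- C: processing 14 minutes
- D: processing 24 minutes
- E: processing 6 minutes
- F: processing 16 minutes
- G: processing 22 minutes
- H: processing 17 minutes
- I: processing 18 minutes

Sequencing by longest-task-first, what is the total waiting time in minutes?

LPT (decreasing processing time): D G B I H F C E A.
D: waits 0, runs 0→24
G: waits 24, runs 24→46
B: waits 46, runs 46→66
I: waits 66, runs 66→84
H: waits 84, runs 84→101
F: waits 101, runs 101→117
C: waits 117, runs 117→131
E: waits 131, runs 131→137
A: waits 137, runs 137→140
Sum = 0+24+46+66+84+101+117+131+137 = 706.

706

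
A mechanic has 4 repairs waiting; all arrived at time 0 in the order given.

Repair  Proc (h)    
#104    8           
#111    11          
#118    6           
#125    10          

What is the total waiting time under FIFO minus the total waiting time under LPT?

FIFO (arrival order): #104 #111 #118 #125.
#104: waits 0, runs 0→8
#111: waits 8, runs 8→19
#118: waits 19, runs 19→25
#125: waits 25, runs 25→35
Sum = 0+8+19+25 = 52.
LPT (decreasing processing time): #111 #125 #104 #118.
#111: waits 0, runs 0→11
#125: waits 11, runs 11→21
#104: waits 21, runs 21→29
#118: waits 29, runs 29→35
Sum = 0+11+21+29 = 61.
Difference = 52 − 61 = -9.

-9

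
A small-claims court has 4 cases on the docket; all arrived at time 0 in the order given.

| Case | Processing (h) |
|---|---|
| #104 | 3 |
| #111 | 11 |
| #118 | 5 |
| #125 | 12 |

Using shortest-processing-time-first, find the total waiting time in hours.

SPT (increasing processing time): #104 #118 #111 #125.
#104: waits 0, runs 0→3
#118: waits 3, runs 3→8
#111: waits 8, runs 8→19
#125: waits 19, runs 19→31
Sum = 0+3+8+19 = 30.

30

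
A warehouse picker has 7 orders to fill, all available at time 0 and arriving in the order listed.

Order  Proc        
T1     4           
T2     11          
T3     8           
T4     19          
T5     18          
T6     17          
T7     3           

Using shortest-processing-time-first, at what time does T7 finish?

3

SPT (increasing processing time): T7 T1 T3 T2 T6 T5 T4.
T7: 0→3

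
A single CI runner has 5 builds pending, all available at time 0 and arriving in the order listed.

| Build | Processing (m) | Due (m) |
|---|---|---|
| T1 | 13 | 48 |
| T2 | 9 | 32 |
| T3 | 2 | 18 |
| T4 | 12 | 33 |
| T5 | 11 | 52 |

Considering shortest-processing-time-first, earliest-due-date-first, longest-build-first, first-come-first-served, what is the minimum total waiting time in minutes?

69

SPT (increasing processing time): T3 T2 T5 T4 T1.
T3: waits 0, runs 0→2
T2: waits 2, runs 2→11
T5: waits 11, runs 11→22
T4: waits 22, runs 22→34
T1: waits 34, runs 34→47
Sum = 0+2+11+22+34 = 69.
EDD (increasing due date): T3 T2 T4 T1 T5.
T3: waits 0, runs 0→2
T2: waits 2, runs 2→11
T4: waits 11, runs 11→23
T1: waits 23, runs 23→36
T5: waits 36, runs 36→47
Sum = 0+2+11+23+36 = 72.
LPT (decreasing processing time): T1 T4 T5 T2 T3.
T1: waits 0, runs 0→13
T4: waits 13, runs 13→25
T5: waits 25, runs 25→36
T2: waits 36, runs 36→45
T3: waits 45, runs 45→47
Sum = 0+13+25+36+45 = 119.
FIFO (arrival order): T1 T2 T3 T4 T5.
T1: waits 0, runs 0→13
T2: waits 13, runs 13→22
T3: waits 22, runs 22→24
T4: waits 24, runs 24→36
T5: waits 36, runs 36→47
Sum = 0+13+22+24+36 = 95.
SPT 69, EDD 72, LPT 119, FIFO 95 → minimum 69.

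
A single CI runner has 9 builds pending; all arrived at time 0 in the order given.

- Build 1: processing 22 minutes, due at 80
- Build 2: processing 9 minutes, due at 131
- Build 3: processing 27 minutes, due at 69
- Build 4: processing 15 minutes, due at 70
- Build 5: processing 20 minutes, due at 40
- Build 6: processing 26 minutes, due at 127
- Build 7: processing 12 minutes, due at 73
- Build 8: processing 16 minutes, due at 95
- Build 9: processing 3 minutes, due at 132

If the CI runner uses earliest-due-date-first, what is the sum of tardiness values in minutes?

79

EDD (increasing due date): Build 5 Build 3 Build 4 Build 7 Build 1 Build 8 Build 6 Build 2 Build 9.
Build 5: 0→20, due 40, tardiness 0
Build 3: 20→47, due 69, tardiness 0
Build 4: 47→62, due 70, tardiness 0
Build 7: 62→74, due 73, tardiness 1
Build 1: 74→96, due 80, tardiness 16
Build 8: 96→112, due 95, tardiness 17
Build 6: 112→138, due 127, tardiness 11
Build 2: 138→147, due 131, tardiness 16
Build 9: 147→150, due 132, tardiness 18
Sum = 0+0+0+1+16+17+11+16+18 = 79.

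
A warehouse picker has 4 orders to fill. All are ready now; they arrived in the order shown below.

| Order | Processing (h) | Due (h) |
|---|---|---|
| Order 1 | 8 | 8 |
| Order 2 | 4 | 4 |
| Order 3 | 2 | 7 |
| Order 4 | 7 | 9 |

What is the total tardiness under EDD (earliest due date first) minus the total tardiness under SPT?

-1

EDD (increasing due date): Order 2 Order 3 Order 1 Order 4.
Order 2: 0→4, due 4, tardiness 0
Order 3: 4→6, due 7, tardiness 0
Order 1: 6→14, due 8, tardiness 6
Order 4: 14→21, due 9, tardiness 12
Sum = 0+0+6+12 = 18.
SPT (increasing processing time): Order 3 Order 2 Order 4 Order 1.
Order 3: 0→2, due 7, tardiness 0
Order 2: 2→6, due 4, tardiness 2
Order 4: 6→13, due 9, tardiness 4
Order 1: 13→21, due 8, tardiness 13
Sum = 0+2+4+13 = 19.
Difference = 18 − 19 = -1.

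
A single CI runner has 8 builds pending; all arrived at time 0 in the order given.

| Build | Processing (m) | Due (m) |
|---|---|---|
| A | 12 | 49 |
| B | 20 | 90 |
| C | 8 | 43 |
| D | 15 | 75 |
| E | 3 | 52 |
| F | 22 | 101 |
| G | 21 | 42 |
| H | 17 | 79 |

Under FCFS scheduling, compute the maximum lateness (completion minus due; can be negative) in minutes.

FIFO (arrival order): A B C D E F G H.
A: 0→12, due 49, lateness -37
B: 12→32, due 90, lateness -58
C: 32→40, due 43, lateness -3
D: 40→55, due 75, lateness -20
E: 55→58, due 52, lateness 6
F: 58→80, due 101, lateness -21
G: 80→101, due 42, lateness 59
H: 101→118, due 79, lateness 39
Maximum = 59.

59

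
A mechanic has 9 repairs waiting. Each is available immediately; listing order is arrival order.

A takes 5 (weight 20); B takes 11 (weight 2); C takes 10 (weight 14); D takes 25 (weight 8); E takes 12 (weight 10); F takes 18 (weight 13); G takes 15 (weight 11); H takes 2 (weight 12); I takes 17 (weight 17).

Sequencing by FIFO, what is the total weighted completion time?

FIFO (arrival order): A B C D E F G H I.
A: finishes 5, weight 20, w·C = 100
B: finishes 16, weight 2, w·C = 32
C: finishes 26, weight 14, w·C = 364
D: finishes 51, weight 8, w·C = 408
E: finishes 63, weight 10, w·C = 630
F: finishes 81, weight 13, w·C = 1053
G: finishes 96, weight 11, w·C = 1056
H: finishes 98, weight 12, w·C = 1176
I: finishes 115, weight 17, w·C = 1955
Sum = 100+32+364+408+630+1053+1056+1176+1955 = 6774.

6774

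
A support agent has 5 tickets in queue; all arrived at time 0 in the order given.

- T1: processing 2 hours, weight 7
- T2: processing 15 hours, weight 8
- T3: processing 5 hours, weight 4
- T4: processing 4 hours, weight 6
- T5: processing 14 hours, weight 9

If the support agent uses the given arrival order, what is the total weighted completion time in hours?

754

FIFO (arrival order): T1 T2 T3 T4 T5.
T1: finishes 2, weight 7, w·C = 14
T2: finishes 17, weight 8, w·C = 136
T3: finishes 22, weight 4, w·C = 88
T4: finishes 26, weight 6, w·C = 156
T5: finishes 40, weight 9, w·C = 360
Sum = 14+136+88+156+360 = 754.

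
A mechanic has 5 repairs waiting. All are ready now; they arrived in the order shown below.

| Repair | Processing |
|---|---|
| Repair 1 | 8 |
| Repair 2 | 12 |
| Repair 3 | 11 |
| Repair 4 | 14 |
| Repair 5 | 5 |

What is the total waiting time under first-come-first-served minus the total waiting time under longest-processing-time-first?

-18

FIFO (arrival order): Repair 1 Repair 2 Repair 3 Repair 4 Repair 5.
Repair 1: waits 0, runs 0→8
Repair 2: waits 8, runs 8→20
Repair 3: waits 20, runs 20→31
Repair 4: waits 31, runs 31→45
Repair 5: waits 45, runs 45→50
Sum = 0+8+20+31+45 = 104.
LPT (decreasing processing time): Repair 4 Repair 2 Repair 3 Repair 1 Repair 5.
Repair 4: waits 0, runs 0→14
Repair 2: waits 14, runs 14→26
Repair 3: waits 26, runs 26→37
Repair 1: waits 37, runs 37→45
Repair 5: waits 45, runs 45→50
Sum = 0+14+26+37+45 = 122.
Difference = 104 − 122 = -18.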